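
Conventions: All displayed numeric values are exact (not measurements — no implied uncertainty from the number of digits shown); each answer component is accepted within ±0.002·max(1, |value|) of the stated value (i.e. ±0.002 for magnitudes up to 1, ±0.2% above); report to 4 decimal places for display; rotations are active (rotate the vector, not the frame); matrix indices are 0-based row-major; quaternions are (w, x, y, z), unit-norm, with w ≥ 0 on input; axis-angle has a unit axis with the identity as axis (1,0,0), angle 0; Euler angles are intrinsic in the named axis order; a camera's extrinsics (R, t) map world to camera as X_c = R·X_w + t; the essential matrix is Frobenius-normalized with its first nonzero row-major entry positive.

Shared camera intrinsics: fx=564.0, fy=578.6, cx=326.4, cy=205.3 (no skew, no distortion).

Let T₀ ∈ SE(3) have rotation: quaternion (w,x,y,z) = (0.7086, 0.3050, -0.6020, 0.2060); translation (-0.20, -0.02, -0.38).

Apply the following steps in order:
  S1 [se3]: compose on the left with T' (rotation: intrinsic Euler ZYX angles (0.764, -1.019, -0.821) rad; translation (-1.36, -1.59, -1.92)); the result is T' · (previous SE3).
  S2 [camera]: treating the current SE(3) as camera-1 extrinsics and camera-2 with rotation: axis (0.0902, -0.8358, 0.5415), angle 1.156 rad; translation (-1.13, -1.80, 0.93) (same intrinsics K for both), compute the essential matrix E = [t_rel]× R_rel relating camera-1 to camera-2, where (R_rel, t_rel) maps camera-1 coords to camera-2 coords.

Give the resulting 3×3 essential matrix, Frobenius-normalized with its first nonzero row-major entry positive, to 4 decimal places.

matrix = [0.4064 0.2326 -0.1879; 0.3887 0.2568 -0.1702; -0.2278 0.5947 0.3064]

after S1 (compose_se3): R=[-0.8321 -0.4356 -0.3433; 0.1238 0.4574 -0.8806; 0.5406 -0.7752 -0.3267], t=(-1.0836, -1.7292, -2.2184)
after S2 (essential): [0.4064 0.2326 -0.1879; 0.3887 0.2568 -0.1702; -0.2278 0.5947 0.3064]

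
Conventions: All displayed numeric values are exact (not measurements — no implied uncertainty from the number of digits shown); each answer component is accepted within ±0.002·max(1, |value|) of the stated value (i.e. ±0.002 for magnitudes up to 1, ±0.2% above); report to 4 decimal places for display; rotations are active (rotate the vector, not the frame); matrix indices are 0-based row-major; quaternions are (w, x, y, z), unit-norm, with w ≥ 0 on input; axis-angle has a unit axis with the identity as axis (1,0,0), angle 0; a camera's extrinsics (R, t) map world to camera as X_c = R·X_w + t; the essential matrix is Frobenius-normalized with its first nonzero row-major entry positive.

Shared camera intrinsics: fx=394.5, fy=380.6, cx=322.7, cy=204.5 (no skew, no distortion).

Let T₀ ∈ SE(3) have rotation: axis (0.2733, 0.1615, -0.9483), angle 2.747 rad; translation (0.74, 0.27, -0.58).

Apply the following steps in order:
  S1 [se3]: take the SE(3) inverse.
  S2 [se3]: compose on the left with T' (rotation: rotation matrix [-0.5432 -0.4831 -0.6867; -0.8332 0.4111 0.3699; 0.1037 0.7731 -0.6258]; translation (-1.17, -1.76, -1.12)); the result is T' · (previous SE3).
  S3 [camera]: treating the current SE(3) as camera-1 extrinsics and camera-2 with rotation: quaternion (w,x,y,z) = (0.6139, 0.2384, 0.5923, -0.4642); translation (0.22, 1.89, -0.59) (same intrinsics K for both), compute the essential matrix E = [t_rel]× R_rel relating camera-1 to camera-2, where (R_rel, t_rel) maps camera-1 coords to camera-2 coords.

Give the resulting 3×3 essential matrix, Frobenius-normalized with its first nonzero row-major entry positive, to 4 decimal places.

after S1 (invert_se3): R=[-0.7795 -0.2796 -0.5605; 0.4494 -0.8730 -0.1895; -0.4363 -0.3996 0.8062], t=(0.3273, -0.2067, 0.8984)
after S2 (compose_se3): R=[0.5060 0.8480 -0.1576; 0.6729 -0.2737 0.6873; 0.5397 -0.4538 -0.7091], t=(-1.8648, -1.7854, -1.8081)
after S3 (essential): [0.0627 -0.7035 0.0226; -0.3981 -0.0275 0.5262; -0.1548 0.0159 0.2006]

matrix = [0.0627 -0.7035 0.0226; -0.3981 -0.0275 0.5262; -0.1548 0.0159 0.2006]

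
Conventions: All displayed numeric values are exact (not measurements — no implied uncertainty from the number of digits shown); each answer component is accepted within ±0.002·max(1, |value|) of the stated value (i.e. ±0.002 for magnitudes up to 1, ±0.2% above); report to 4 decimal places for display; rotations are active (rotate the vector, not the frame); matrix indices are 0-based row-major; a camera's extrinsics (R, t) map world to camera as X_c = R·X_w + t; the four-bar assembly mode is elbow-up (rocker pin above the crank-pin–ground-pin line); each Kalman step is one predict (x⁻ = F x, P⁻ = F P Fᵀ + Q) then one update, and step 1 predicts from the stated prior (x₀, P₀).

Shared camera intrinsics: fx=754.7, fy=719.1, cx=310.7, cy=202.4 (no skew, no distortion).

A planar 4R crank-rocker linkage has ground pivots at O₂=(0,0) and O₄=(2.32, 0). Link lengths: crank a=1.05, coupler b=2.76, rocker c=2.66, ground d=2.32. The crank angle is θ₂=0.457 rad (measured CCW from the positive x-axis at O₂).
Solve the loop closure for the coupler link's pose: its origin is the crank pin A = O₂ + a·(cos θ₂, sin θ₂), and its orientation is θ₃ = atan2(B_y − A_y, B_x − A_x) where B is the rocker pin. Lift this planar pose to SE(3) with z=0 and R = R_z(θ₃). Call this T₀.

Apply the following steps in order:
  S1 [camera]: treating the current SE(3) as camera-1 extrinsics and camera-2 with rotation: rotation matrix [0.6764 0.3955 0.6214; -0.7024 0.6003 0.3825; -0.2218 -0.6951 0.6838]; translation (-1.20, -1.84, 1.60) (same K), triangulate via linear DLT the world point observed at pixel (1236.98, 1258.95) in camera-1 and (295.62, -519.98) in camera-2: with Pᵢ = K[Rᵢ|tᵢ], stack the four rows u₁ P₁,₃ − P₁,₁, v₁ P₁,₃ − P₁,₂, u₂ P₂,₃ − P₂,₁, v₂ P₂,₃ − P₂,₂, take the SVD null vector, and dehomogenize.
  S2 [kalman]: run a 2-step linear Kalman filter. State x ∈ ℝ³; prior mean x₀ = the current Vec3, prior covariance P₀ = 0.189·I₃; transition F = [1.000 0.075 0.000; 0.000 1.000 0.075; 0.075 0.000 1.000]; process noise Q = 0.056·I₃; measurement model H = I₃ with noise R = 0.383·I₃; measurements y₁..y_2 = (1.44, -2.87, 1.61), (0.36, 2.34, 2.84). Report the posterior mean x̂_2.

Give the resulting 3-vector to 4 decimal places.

source (fourbar_fk): coupler pose = R=[0.6144 -0.7890 0.0000; 0.7890 0.6144 0.0000; 0.0000 0.0000 1.0000], t=(0.9422, 0.4633, 0.0000)
after S1 (triangulate): (0.6983, 0.4024, 0.8586)
after S2 (kf_track): (0.8015, 0.3630, 1.8334)

result = (0.8015, 0.3630, 1.8334)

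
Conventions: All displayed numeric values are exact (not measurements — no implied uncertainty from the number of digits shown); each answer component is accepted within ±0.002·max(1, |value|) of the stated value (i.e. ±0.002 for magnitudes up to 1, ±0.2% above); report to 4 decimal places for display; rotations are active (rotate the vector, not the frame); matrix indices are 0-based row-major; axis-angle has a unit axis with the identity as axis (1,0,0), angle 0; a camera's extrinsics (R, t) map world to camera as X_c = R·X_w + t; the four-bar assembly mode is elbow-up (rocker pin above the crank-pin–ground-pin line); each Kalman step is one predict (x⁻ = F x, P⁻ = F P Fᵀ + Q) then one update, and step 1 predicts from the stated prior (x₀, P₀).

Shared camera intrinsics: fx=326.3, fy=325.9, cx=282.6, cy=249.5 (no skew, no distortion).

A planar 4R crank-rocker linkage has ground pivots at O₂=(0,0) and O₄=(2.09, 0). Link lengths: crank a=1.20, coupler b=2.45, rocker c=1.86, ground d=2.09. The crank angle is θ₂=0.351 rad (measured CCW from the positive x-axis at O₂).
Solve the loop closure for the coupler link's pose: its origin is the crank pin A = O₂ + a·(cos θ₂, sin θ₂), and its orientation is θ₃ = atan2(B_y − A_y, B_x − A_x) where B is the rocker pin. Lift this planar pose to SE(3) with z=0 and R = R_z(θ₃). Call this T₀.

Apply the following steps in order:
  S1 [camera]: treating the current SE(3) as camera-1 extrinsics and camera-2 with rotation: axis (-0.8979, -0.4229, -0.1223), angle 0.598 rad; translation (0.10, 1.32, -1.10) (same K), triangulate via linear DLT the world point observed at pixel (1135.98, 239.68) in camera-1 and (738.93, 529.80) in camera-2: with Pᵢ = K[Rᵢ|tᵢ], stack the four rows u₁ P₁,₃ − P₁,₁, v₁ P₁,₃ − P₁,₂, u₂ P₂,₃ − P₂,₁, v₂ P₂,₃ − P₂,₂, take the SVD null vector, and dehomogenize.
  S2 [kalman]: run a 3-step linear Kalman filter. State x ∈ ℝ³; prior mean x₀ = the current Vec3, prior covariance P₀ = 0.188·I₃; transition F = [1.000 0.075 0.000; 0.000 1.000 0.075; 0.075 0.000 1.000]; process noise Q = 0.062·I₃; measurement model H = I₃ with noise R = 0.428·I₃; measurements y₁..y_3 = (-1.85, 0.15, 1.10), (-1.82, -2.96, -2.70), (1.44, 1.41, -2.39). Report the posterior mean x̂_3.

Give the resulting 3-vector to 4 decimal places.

result = (0.0998, -0.5750, -0.8017)

source (fourbar_fk): coupler pose = R=[0.9295 -0.3689 0.0000; 0.3689 0.9295 0.0000; 0.0000 0.0000 1.0000], t=(1.1268, 0.4126, 0.0000)
after S1 (triangulate): (1.8924, -1.2364, 1.2778)
after S2 (kf_track): (0.0998, -0.5750, -0.8017)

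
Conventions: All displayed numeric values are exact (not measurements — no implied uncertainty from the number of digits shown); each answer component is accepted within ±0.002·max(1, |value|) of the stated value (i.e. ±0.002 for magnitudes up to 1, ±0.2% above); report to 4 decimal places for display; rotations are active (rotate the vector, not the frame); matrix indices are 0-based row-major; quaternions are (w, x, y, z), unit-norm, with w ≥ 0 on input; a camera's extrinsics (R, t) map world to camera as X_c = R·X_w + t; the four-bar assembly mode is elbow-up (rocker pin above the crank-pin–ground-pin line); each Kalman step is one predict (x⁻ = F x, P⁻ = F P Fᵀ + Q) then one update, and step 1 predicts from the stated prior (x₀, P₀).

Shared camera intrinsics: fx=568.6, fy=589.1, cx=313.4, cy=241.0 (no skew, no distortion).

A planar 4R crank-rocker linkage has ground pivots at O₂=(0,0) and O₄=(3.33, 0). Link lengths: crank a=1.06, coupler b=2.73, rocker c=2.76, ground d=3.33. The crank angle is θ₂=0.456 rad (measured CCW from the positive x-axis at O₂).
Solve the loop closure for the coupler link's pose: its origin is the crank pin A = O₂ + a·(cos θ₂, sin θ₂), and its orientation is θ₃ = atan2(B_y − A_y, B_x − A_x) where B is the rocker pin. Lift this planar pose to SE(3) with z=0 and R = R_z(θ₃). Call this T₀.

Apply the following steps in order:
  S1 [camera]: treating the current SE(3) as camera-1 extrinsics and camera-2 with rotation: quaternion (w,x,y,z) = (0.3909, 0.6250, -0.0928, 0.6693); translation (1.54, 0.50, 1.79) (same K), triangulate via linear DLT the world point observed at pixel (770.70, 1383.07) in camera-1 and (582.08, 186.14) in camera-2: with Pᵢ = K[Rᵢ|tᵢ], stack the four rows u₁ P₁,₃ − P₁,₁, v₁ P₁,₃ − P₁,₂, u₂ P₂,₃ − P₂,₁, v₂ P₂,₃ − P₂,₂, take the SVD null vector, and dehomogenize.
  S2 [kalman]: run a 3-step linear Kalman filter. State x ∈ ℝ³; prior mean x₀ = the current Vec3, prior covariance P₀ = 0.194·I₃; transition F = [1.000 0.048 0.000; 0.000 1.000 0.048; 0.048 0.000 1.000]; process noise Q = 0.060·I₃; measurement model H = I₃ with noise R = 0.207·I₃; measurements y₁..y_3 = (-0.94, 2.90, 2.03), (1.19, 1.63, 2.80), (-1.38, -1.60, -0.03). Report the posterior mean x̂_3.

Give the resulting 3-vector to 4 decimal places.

source (fourbar_fk): coupler pose = R=[0.5971 -0.8022 0.0000; 0.8022 0.5971 0.0000; 0.0000 0.0000 1.0000], t=(0.9517, 0.4668, 0.0000)
after S1 (triangulate): (1.9137, 1.2039, 1.4034)
after S2 (kf_track): (-0.1338, 0.4589, 1.2377)

result = (-0.1338, 0.4589, 1.2377)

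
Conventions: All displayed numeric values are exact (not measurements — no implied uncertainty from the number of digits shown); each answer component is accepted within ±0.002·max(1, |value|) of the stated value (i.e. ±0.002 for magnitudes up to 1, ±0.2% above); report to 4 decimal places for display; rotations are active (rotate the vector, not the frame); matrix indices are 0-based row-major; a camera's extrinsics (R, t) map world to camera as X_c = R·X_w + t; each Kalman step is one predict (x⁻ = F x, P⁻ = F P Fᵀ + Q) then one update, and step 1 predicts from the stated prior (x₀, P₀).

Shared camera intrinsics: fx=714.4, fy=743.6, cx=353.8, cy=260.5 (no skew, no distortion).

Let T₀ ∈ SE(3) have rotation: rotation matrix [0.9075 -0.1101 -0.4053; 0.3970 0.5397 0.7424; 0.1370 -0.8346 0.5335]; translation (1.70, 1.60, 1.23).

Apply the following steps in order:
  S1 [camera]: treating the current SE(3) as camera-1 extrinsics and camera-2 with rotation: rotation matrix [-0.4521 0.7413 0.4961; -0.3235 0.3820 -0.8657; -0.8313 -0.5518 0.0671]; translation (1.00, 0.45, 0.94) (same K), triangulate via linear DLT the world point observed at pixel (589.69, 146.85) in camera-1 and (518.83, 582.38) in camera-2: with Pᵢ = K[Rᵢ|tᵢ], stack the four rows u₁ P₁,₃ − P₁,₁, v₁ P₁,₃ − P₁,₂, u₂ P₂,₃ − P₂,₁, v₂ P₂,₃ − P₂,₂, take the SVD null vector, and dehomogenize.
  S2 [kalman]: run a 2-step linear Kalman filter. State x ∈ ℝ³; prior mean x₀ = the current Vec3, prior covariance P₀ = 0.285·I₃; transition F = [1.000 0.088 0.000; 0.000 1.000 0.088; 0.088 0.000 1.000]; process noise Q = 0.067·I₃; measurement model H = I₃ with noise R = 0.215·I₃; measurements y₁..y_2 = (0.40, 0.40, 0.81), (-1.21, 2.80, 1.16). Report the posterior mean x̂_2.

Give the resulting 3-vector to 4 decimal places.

after S1 (triangulate): (-1.8019, -1.0309, -0.7404)
after S2 (kf_track): (-0.7338, 1.3133, 0.6955)

result = (-0.7338, 1.3133, 0.6955)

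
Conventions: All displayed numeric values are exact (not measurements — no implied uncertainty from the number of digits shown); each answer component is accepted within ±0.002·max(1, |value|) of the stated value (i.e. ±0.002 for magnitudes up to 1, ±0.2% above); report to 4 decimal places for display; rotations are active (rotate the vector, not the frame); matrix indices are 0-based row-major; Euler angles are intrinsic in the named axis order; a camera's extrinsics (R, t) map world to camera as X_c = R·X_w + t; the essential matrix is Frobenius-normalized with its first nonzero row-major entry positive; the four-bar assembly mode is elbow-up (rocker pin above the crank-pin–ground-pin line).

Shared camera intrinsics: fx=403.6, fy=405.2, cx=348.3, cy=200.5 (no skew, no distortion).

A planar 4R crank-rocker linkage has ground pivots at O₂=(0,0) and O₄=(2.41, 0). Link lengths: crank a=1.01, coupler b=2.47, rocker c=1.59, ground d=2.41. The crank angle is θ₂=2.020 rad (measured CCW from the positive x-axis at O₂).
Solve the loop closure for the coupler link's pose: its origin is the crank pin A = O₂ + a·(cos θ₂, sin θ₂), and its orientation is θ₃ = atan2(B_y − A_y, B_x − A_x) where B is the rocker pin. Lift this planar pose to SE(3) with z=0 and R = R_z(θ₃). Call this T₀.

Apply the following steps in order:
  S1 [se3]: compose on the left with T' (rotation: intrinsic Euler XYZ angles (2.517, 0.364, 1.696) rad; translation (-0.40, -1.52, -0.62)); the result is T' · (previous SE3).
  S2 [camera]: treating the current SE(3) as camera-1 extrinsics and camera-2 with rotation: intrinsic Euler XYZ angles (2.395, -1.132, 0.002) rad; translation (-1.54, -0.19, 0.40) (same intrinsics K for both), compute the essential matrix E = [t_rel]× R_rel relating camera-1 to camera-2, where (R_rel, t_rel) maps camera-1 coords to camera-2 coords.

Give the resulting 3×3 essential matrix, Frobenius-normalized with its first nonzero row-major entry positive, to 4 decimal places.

source (fourbar_fk): coupler pose = R=[0.9687 -0.2483 0.0000; 0.2483 0.9687 0.0000; 0.0000 0.0000 1.0000], t=(-0.4386, 0.9098, 0.0000)
after S1 (compose_se3): R=[-0.3433 -0.8691 0.3560; -0.8310 0.1044 -0.5465; 0.4378 -0.4834 -0.7581], t=(-1.1924, -1.2514, -1.1858)
after S2 (essential): [0.3922 -0.4181 0.2779; 0.2058 -0.2613 0.0051; -0.0629 0.2703 0.6375]

matrix = [0.3922 -0.4181 0.2779; 0.2058 -0.2613 0.0051; -0.0629 0.2703 0.6375]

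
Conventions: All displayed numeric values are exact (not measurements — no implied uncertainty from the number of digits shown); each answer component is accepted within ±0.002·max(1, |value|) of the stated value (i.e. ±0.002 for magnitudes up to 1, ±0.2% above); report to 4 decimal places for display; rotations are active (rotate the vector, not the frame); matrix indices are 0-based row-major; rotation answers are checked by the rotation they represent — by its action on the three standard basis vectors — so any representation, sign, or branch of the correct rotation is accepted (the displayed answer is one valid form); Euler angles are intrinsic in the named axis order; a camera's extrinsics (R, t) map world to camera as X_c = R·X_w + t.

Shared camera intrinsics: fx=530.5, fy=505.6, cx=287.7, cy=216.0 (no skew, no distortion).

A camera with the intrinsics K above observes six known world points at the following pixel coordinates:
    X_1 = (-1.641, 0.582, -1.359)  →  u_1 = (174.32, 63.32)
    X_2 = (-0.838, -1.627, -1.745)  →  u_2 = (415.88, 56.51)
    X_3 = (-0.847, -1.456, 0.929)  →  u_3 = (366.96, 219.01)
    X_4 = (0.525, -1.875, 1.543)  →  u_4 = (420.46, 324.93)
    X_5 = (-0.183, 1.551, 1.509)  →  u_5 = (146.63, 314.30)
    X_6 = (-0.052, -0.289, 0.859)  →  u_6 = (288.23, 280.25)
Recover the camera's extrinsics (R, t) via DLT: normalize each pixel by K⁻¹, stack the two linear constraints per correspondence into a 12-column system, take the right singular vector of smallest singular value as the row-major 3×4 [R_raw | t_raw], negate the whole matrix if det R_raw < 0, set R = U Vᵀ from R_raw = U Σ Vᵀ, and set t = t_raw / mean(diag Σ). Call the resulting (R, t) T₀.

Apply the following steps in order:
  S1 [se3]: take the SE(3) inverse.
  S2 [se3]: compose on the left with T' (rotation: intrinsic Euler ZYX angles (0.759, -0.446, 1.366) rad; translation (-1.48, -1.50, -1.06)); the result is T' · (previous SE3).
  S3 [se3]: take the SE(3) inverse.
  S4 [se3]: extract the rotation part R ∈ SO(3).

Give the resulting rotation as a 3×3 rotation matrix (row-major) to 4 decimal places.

rotation (matrix) = ((0.5554, 0.2204, -0.8018), (0.8158, 0.0426, 0.5768), (0.1612, -0.9745, -0.1562))

source (pnp_recover): camera pose = R=[0.1545 -0.9877 0.0219; 0.8092 0.1392 0.5708; -0.5669 -0.0705 0.8208], t=(-0.2899, 0.3997, 5.5949)
after S1 (invert_se3): R=[0.1545 0.8092 -0.5669; -0.9877 0.1392 -0.0705; 0.0219 0.5708 0.8208], t=(2.8928, 0.0524, -4.8141)
after S2 (compose_se3): R=[0.5554 0.8158 0.1612; 0.2204 0.0426 -0.9745; -0.8018 0.5768 -0.1562], t=(-2.5473, 3.9990, -0.6491)
after S3 (invert_se3): R=[0.5554 0.2204 -0.8018; 0.8158 0.0426 0.5768; 0.1612 -0.9745 -0.1562], t=(0.0128, 2.2823, 4.2063)
after S4 (rot_of_se3): [0.5554 0.2204 -0.8018; 0.8158 0.0426 0.5768; 0.1612 -0.9745 -0.1562]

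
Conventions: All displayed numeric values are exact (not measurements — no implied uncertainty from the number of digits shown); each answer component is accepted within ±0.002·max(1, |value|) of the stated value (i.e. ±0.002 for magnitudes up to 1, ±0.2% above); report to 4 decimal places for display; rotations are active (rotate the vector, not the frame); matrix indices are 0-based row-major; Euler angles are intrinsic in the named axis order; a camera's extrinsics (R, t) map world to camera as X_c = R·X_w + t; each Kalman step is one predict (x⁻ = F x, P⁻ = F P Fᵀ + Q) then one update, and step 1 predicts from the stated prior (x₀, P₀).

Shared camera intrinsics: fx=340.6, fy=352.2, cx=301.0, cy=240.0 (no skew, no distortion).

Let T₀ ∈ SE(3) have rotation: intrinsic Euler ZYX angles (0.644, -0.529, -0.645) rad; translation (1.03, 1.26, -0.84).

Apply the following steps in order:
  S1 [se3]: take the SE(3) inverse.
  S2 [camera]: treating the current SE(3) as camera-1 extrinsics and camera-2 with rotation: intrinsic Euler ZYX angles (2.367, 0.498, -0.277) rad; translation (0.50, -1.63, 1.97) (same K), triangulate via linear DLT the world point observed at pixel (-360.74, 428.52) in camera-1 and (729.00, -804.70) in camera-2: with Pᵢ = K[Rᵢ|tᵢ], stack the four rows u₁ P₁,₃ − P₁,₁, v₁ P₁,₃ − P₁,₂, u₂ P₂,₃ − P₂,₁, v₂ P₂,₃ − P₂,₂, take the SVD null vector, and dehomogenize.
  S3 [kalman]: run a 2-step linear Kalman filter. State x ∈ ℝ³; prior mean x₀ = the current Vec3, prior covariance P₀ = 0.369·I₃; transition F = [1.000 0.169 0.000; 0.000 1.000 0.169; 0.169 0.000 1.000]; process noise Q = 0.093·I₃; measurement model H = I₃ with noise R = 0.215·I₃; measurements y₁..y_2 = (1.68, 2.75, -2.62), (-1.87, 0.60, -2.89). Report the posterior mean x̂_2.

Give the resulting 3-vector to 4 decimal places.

after S1 (invert_se3): R=[0.6904 0.5183 0.5047; -0.2371 0.8212 -0.5190; -0.6835 0.2386 0.6899], t=(-0.9403, -1.2264, 0.9828)
after S2 (triangulate): (-1.0712, 0.9389, -1.3951)
after S3 (kf_track): (-0.4656, 1.0326, -2.6086)

result = (-0.4656, 1.0326, -2.6086)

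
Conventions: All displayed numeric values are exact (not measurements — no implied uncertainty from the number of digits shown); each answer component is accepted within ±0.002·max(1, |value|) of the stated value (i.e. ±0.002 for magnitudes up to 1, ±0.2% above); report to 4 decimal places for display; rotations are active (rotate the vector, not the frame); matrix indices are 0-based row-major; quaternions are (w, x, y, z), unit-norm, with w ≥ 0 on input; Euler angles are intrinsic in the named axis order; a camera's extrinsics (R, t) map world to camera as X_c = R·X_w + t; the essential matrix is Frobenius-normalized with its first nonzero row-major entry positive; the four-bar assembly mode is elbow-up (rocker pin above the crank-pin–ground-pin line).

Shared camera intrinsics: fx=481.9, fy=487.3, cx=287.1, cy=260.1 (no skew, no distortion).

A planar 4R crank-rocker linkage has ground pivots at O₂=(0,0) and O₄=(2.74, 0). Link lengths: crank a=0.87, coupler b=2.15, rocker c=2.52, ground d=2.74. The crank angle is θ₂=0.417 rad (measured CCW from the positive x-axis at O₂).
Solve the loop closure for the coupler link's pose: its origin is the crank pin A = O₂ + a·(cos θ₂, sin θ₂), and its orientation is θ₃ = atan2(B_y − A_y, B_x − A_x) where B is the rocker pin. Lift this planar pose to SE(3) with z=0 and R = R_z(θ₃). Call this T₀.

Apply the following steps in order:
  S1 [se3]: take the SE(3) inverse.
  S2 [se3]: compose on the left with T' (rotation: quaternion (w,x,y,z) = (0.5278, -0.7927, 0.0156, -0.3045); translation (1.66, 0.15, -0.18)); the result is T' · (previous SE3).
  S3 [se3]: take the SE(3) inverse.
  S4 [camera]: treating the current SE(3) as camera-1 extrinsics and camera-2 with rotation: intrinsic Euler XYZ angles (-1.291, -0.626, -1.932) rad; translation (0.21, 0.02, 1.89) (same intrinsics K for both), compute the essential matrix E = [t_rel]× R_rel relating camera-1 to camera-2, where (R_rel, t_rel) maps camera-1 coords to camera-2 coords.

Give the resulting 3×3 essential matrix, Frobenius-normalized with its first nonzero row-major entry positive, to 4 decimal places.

matrix = [0.6410 -0.2150 0.1737; 0.2970 0.4784 -0.3171; 0.0200 0.2539 -0.1738]

source (fourbar_fk): coupler pose = R=[0.4245 -0.9054 0.0000; 0.9054 0.4245 0.0000; 0.0000 0.0000 1.0000], t=(0.7954, 0.3524, 0.0000)
after S1 (invert_se3): R=[0.4245 0.9054 0.0000; -0.9054 0.4245 -0.0000; 0.0000 0.0000 1.0000], t=(-0.6567, 0.5706, 0.0000)
after S2 (compose_se3): R=[0.0769 0.8630 0.4993; 0.2535 -0.5012 0.8273; 0.9643 0.0630 -0.2573], t=(1.2947, 0.1249, -0.9692)
after S3 (invert_se3): R=[0.0769 0.2535 0.9643; 0.8630 -0.5012 0.0630; 0.4993 0.8273 -0.2573], t=(0.8033, -0.9937, -0.9992)
after S4 (essential): [0.6410 -0.2150 0.1737; 0.2970 0.4784 -0.3171; 0.0200 0.2539 -0.1738]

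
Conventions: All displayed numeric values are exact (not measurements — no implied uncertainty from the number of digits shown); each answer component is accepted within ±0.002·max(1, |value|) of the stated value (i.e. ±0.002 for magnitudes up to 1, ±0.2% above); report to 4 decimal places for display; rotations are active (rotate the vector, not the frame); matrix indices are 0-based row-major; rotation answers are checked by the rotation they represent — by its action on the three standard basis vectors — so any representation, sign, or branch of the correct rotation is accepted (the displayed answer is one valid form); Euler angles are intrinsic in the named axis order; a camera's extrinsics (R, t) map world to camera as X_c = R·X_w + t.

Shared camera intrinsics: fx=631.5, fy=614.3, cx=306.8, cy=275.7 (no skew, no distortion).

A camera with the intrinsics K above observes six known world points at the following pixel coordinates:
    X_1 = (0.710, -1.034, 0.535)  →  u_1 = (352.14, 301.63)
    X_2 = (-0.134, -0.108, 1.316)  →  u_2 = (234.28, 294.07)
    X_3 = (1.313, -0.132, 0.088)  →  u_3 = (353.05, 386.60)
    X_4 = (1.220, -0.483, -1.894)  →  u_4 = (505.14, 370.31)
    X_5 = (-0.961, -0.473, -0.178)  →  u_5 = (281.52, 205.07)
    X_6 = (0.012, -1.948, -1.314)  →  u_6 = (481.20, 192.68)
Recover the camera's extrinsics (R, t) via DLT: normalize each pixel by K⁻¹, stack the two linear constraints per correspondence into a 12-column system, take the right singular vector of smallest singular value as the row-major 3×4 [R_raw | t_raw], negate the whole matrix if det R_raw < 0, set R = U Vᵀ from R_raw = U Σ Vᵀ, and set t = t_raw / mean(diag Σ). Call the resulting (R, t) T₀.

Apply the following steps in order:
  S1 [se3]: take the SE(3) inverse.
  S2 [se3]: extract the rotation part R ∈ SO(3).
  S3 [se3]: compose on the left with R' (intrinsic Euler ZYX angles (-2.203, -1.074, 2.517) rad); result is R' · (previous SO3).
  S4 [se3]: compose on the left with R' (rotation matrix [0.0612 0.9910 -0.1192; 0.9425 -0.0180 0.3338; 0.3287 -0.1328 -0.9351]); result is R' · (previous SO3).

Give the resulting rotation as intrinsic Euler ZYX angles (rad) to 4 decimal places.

source (pnp_recover): camera pose = R=[0.5131 -0.6569 -0.5525; 0.8150 0.5747 0.0735; 0.2692 -0.4880 0.8303], t=(-0.1800, 0.3100, 6.7706)
after S1 (invert_se3): R=[0.5131 0.8150 0.2692; -0.6569 0.5747 -0.4880; -0.5525 0.0735 0.8303], t=(-1.9832, 3.0076, -5.7438)
after S2 (rot_of_se3): [0.5131 0.8150 0.2692; -0.6569 0.5747 -0.4880; -0.5525 0.0735 0.8303]
after S3 (compose_so3): [0.5793 -0.4967 -0.6463; -0.6577 0.1836 -0.7306; 0.4816 0.8483 -0.2203]
after S4 (compose_so3): [-0.6737 0.0504 -0.7373; 0.7185 -0.1883 -0.6695; -0.1726 -0.9808 0.0906]

rotation (euler_zyx) = (2.3240, 0.1735, -1.4787)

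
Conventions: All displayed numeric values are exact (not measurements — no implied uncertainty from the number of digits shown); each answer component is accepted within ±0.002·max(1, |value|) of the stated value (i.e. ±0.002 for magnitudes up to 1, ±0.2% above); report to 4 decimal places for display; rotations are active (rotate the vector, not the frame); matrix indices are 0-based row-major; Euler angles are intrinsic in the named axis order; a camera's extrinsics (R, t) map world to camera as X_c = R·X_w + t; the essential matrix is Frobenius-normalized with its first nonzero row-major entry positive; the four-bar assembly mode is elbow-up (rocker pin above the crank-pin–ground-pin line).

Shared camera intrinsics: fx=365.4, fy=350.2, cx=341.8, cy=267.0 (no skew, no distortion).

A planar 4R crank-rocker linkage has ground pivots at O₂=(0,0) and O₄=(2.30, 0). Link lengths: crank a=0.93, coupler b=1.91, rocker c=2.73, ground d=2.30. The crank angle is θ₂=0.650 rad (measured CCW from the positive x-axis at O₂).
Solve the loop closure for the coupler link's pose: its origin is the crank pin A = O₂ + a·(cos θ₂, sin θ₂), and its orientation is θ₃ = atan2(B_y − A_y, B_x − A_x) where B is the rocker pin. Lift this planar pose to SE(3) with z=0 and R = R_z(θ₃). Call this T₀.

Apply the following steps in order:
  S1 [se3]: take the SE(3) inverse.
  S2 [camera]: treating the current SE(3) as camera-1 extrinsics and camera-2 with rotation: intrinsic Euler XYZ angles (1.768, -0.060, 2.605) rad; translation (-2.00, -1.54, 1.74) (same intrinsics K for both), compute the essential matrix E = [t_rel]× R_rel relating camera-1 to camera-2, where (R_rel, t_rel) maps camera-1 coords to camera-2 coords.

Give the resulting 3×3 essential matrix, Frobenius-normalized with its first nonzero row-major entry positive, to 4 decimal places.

source (fourbar_fk): coupler pose = R=[0.1779 -0.9840 0.0000; 0.9840 0.1779 0.0000; 0.0000 0.0000 1.0000], t=(0.7404, 0.5628, 0.0000)
after S1 (invert_se3): R=[0.1779 0.9840 0.0000; -0.9840 0.1779 -0.0000; 0.0000 0.0000 1.0000], t=(-0.6856, 0.6284, 0.0000)
after S2 (essential): [0.1479 0.1578 0.3669; -0.6218 -0.1283 -0.1295; -0.2905 0.1657 0.5356]

matrix = [0.1479 0.1578 0.3669; -0.6218 -0.1283 -0.1295; -0.2905 0.1657 0.5356]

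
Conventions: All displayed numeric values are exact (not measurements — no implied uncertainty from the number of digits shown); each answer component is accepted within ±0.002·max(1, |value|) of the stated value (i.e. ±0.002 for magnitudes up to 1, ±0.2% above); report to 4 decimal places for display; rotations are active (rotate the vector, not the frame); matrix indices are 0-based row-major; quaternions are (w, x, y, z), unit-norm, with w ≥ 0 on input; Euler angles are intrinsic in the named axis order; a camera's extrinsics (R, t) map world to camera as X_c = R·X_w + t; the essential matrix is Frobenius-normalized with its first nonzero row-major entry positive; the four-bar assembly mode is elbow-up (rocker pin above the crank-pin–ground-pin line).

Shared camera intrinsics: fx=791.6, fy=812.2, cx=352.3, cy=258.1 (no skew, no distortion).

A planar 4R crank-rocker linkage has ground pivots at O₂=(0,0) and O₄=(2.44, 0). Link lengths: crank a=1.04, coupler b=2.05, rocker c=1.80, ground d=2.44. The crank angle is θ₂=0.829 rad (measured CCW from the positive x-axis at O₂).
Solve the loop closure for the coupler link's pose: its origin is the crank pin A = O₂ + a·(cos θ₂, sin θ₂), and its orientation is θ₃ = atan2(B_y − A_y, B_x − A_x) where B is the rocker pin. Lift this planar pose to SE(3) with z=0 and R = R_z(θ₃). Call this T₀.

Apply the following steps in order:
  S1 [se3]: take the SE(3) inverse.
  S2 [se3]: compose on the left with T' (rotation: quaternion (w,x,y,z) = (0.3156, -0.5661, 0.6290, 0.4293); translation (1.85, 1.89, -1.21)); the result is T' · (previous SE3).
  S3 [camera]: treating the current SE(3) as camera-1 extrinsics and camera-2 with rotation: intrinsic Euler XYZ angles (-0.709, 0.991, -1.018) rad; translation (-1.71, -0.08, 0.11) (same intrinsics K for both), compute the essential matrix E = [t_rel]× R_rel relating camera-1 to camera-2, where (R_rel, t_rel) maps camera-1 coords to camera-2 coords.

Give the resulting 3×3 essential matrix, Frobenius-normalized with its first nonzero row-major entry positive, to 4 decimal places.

matrix = [0.2810 -0.3173 -0.3826; -0.5849 0.0917 -0.3642; -0.0744 0.2167 0.3719]

source (fourbar_fk): coupler pose = R=[0.8638 -0.5039 0.0000; 0.5039 0.8638 0.0000; 0.0000 0.0000 1.0000], t=(0.7026, 0.7667, 0.0000)
after S1 (invert_se3): R=[0.8638 0.5039 0.0000; -0.5039 0.8638 0.0000; 0.0000 0.0000 1.0000], t=(-0.9933, -0.3083, 0.0000)
after S2 (compose_se3): R=[0.3573 -0.9297 -0.0890; -0.3763 -0.2305 0.8974; -0.8548 -0.2871 -0.4322], t=(2.3118, 2.3311, -0.3892)
after S3 (essential): [0.2810 -0.3173 -0.3826; -0.5849 0.0917 -0.3642; -0.0744 0.2167 0.3719]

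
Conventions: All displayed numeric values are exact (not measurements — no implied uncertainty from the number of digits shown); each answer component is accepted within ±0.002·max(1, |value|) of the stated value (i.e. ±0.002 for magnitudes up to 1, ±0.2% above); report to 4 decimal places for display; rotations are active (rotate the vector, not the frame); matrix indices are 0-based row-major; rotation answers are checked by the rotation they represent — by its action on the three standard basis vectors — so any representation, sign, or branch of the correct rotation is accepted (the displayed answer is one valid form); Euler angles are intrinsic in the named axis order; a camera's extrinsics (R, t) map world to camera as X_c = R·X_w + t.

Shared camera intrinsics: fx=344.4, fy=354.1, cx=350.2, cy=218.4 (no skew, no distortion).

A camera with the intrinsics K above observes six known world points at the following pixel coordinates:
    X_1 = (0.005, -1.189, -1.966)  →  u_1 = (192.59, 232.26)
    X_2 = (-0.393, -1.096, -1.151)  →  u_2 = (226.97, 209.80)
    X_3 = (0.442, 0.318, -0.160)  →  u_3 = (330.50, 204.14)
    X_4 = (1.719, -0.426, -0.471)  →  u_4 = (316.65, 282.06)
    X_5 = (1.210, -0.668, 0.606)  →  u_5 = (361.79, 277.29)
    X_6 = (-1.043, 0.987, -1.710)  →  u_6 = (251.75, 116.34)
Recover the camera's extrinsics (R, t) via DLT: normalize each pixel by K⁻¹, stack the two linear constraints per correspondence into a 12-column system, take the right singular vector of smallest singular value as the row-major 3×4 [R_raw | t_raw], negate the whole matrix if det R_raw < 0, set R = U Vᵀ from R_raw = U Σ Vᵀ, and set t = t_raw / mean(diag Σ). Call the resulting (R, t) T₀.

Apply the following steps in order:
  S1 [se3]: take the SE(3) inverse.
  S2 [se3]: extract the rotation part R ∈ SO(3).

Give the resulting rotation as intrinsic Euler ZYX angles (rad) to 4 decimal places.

rotation (euler_zyx) = (1.0287, -1.2163, 3.0435)

source (pnp_recover): camera pose = R=[0.1791 0.2973 0.9378; 0.8051 -0.5922 0.0340; 0.5655 0.7490 -0.3454], t=(-0.3899, -0.4199, 5.8585)
after S1 (invert_se3): R=[0.1791 0.8051 0.5655; 0.2973 -0.5922 0.7490; 0.9378 0.0340 -0.3454], t=(-2.9049, -4.5206, 2.4036)
after S2 (rot_of_se3): [0.1791 0.8051 0.5655; 0.2973 -0.5922 0.7490; 0.9378 0.0340 -0.3454]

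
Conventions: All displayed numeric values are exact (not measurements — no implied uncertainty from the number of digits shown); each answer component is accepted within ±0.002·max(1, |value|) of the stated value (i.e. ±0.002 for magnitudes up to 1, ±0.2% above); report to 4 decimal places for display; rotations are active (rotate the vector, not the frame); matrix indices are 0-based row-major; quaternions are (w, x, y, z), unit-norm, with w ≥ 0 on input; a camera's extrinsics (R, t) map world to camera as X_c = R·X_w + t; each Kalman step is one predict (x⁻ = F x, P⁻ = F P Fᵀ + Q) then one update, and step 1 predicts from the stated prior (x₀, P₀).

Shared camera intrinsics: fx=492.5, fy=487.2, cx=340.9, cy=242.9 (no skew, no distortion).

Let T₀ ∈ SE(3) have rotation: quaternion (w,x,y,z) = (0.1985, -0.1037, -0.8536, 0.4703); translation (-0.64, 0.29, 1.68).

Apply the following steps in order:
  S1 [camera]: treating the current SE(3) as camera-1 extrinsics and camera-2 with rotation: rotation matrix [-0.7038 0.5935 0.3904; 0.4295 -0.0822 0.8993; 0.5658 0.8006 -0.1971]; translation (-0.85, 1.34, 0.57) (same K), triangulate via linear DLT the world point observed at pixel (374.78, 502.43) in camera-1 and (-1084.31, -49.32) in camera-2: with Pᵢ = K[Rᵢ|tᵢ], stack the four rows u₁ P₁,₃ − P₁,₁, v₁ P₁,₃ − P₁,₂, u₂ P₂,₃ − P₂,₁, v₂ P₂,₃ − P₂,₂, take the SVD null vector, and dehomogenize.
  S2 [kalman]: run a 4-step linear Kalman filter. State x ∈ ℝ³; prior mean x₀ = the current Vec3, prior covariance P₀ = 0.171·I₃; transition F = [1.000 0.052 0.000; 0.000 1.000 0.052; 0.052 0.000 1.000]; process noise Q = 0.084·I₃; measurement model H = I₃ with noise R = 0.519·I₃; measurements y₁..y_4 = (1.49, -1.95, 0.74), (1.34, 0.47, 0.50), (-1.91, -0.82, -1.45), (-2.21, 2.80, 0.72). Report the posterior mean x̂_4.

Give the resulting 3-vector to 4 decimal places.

result = (-0.7803, 0.4443, -0.3045)

after S1 (triangulate): (0.0209, -0.4031, -1.9684)
after S2 (kf_track): (-0.7803, 0.4443, -0.3045)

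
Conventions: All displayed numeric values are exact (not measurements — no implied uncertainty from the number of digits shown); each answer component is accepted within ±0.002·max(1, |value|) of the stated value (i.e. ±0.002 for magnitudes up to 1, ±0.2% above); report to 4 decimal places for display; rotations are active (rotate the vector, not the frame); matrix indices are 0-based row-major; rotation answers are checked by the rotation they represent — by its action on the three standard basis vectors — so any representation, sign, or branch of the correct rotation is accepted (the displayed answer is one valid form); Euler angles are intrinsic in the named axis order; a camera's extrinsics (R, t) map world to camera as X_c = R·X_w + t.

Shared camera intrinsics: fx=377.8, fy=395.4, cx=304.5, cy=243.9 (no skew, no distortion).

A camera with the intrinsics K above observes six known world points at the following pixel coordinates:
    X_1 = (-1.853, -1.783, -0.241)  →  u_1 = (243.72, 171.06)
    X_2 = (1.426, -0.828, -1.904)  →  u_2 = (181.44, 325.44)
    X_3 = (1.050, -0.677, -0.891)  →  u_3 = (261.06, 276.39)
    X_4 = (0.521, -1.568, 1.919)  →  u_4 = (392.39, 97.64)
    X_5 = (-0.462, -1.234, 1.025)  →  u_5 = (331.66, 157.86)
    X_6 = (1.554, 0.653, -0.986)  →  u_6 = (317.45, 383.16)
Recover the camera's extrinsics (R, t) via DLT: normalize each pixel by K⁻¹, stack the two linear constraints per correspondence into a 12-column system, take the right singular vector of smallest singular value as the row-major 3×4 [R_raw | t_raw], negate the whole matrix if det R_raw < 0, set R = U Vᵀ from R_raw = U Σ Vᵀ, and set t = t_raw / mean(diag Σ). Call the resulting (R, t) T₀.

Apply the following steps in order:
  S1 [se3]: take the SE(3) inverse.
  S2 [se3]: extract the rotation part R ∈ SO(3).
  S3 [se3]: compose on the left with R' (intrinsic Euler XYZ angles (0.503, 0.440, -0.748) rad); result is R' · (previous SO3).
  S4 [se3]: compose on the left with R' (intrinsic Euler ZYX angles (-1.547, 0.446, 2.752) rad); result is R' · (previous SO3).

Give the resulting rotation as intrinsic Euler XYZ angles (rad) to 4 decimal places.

source (pnp_recover): camera pose = R=[0.2107 0.5096 0.8342; 0.1649 0.8226 -0.5442; -0.9635 0.2522 0.0893], t=(0.3201, 0.2900, 6.0200)
after S1 (invert_se3): R=[0.2107 0.1649 -0.9635; 0.5096 0.8226 0.2522; 0.8342 -0.5442 0.0893], t=(5.6853, -1.9199, -0.6470)
after S2 (rot_of_se3): [0.2107 0.1649 -0.9635; 0.5096 0.8226 0.2522; 0.8342 -0.5442 0.0893]
after S3 (compose_so3): [0.8087 0.3838 -0.4458; -0.0592 0.8071 0.5874; 0.5853 -0.4486 0.6754]
after S4 (compose_so3): [-0.1559 -0.5604 -0.8134; -0.4902 -0.6710 0.5563; -0.8576 0.4854 -0.1701]

rotation (euler_xyz) = (-1.8676, -0.9500, 1.8421)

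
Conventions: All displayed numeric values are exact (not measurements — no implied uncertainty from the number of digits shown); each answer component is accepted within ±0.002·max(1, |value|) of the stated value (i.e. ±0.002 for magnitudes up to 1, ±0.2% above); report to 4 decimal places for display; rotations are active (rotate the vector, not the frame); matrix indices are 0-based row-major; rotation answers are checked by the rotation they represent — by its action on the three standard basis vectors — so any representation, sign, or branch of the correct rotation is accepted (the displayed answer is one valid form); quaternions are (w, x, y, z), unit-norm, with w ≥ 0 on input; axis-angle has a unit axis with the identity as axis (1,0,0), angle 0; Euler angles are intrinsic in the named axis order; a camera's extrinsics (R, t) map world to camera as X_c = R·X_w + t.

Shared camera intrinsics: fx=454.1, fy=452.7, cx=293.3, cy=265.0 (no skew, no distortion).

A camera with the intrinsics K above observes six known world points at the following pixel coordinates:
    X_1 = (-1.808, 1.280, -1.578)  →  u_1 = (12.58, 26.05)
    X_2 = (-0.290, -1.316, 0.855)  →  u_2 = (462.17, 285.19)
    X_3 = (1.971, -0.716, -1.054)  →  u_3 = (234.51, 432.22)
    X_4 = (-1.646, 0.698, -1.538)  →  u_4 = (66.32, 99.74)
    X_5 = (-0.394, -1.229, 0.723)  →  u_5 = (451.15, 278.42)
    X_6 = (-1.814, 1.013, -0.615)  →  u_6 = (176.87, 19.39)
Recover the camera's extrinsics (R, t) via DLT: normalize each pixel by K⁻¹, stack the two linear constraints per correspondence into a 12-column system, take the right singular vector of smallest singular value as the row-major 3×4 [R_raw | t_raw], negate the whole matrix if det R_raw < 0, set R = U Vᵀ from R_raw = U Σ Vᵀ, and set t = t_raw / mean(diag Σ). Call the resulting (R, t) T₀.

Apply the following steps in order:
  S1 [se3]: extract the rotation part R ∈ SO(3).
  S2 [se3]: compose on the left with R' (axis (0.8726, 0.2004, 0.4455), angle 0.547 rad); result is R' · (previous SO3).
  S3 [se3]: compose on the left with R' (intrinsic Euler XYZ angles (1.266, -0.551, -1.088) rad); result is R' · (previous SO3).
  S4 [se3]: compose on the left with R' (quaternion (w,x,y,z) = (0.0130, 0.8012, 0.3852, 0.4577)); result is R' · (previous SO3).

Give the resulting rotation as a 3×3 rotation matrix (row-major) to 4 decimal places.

source (pnp_recover): camera pose = R=[-0.1617 -0.6192 0.7684; 0.5925 -0.6836 -0.4261; 0.7892 0.3864 0.4774], t=(0.0101, -0.1801, 4.4403)
after S1 (rot_of_se3): [-0.1617 -0.6192 0.7684; 0.5925 -0.6836 -0.4261; 0.7892 0.3864 0.4774]
after S2 (compose_so3): [-0.1512 -0.3945 0.9064; 0.1200 -0.9175 -0.3793; 0.9812 0.0514 0.1861]
after S3 (compose_so3): [-0.4829 -0.8753 -0.0251; -0.7585 0.4325 -0.4874; 0.4375 -0.2163 -0.8728]
after S4 (compose_so3): [-0.2712 -0.1478 -0.9511; 0.3745 -0.9265 0.0372; -0.8867 -0.3461 0.3066]

rotation (matrix) = ((-0.2712, -0.1478, -0.9511), (0.3745, -0.9265, 0.0372), (-0.8867, -0.3461, 0.3066))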